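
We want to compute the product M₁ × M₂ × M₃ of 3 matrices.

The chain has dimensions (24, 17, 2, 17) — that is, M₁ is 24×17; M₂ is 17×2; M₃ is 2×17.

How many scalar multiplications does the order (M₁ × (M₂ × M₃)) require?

7514

(M₂ × M₃): 17×2 by 2×17 → 17×17, cost 17·2·17 = 578
(M₁ × (M₂ × M₃)): 24×17 by 17×17 → 24×17, cost 24·17·17 = 6936; cumulative 7514
Total: 7514 scalar multiplications.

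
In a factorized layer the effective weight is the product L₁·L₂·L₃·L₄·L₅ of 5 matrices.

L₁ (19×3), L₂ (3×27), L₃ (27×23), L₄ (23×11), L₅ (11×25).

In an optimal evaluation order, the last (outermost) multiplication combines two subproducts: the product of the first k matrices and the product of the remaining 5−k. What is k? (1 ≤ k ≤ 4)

1

Adjacent pairs: L₁L₂ = 19·3·27 = 1539; L₂L₃ = 3·27·23 = 1863; L₃L₄ = 27·23·11 = 6831; L₄L₅ = 23·11·25 = 6325.
Length 3: L₁..L₃: k=1: 0+1863+19·3·23=3174; k=2: 1539+0+19·27·23=13338 → min 3174 | L₂..L₄: k=2: 0+6831+3·27·11=7722; k=3: 1863+0+3·23·11=2622 → min 2622 | L₃..L₅: k=3: 0+6325+27·23·25=21850; k=4: 6831+0+27·11·25=14256 → min 14256.
Length 4: L₁..L₄: k=1: 0+2622+19·3·11=3249; k=2: 1539+6831+19·27·11=14013; k=3: 3174+0+19·23·11=7981 → min 3249 | L₂..L₅: k=2: 0+14256+3·27·25=16281; k=3: 1863+6325+3·23·25=9913; k=4: 2622+0+3·11·25=3447 → min 3447.
Top-level splits: k=1: (L₁..L₁)·(L₂..L₅) → 0+3447+19·3·25 = 4872; k=2: (L₁..L₂)·(L₃..L₅) → 1539+14256+19·27·25 = 28620; k=3: (L₁..L₃)·(L₄..L₅) → 3174+6325+19·23·25 = 20424; k=4: (L₁..L₄)·(L₅..L₅) → 3249+0+19·11·25 = 8474.
Best split is after L₁, i.e. k = 1.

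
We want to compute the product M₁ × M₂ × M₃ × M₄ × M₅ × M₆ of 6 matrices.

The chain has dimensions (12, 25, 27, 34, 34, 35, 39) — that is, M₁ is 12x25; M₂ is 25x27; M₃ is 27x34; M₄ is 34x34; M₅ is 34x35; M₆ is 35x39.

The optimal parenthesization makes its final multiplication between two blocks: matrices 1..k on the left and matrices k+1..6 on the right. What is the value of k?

Adjacent pairs: M₁M₂ = 12·25·27 = 8100; M₂M₃ = 25·27·34 = 22950; M₃M₄ = 27·34·34 = 31212; M₄M₅ = 34·34·35 = 40460; M₅M₆ = 34·35·39 = 46410.
Length 3: M₁..M₃: k=1: 0+22950+12·25·34=33150; k=2: 8100+0+12·27·34=19116 → min 19116 | M₂..M₄: k=2: 0+31212+25·27·34=54162; k=3: 22950+0+25·34·34=51850 → min 51850 | M₃..M₅: k=3: 0+40460+27·34·35=72590; k=4: 31212+0+27·34·35=63342 → min 63342 | M₄..M₆: k=4: 0+46410+34·34·39=91494; k=5: 40460+0+34·35·39=86870 → min 86870.
Length 4: M₁..M₄: k=1: 0+51850+12·25·34=62050; k=2: 8100+31212+12·27·34=50328; k=3: 19116+0+12·34·34=32988 → min 32988 | M₂..M₅: k=2: 0+63342+25·27·35=86967; k=3: 22950+40460+25·34·35=93160; k=4: 51850+0+25·34·35=81600 → min 81600 | M₃..M₆: k=3: 0+86870+27·34·39=122672; k=4: 31212+46410+27·34·39=113424; k=5: 63342+0+27·35·39=100197 → min 100197.
Length 5: M₁..M₅: k=1: 0+81600+12·25·35=92100; k=2: 8100+63342+12·27·35=82782; k=3: 19116+40460+12·34·35=73856; k=4: 32988+0+12·34·35=47268 → min 47268 | M₂..M₆: k=2: 0+100197+25·27·39=126522; k=3: 22950+86870+25·34·39=142970; k=4: 51850+46410+25·34·39=131410; k=5: 81600+0+25·35·39=115725 → min 115725.
Top-level splits: k=1: (M₁..M₁)·(M₂..M₆) → 0+115725+12·25·39 = 127425; k=2: (M₁..M₂)·(M₃..M₆) → 8100+100197+12·27·39 = 120933; k=3: (M₁..M₃)·(M₄..M₆) → 19116+86870+12·34·39 = 121898; k=4: (M₁..M₄)·(M₅..M₆) → 32988+46410+12·34·39 = 95310; k=5: (M₁..M₅)·(M₆..M₆) → 47268+0+12·35·39 = 63648.
Best split is after M₅, i.e. k = 5.

5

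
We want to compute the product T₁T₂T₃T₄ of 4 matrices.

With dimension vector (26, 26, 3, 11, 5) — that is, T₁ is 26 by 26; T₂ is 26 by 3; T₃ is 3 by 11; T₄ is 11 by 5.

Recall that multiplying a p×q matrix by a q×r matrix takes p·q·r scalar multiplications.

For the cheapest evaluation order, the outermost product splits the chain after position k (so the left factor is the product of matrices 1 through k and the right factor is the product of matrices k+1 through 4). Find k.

2

Adjacent pairs: T₁T₂ = 26·26·3 = 2028; T₂T₃ = 26·3·11 = 858; T₃T₄ = 3·11·5 = 165.
Length 3: T₁..T₃: k=1: 0+858+26·26·11=8294; k=2: 2028+0+26·3·11=2886 → min 2886 | T₂..T₄: k=2: 0+165+26·3·5=555; k=3: 858+0+26·11·5=2288 → min 555.
Top-level splits: k=1: (T₁..T₁)·(T₂..T₄) → 0+555+26·26·5 = 3935; k=2: (T₁..T₂)·(T₃..T₄) → 2028+165+26·3·5 = 2583; k=3: (T₁..T₃)·(T₄..T₄) → 2886+0+26·11·5 = 4316.
Best split is after T₂, i.e. k = 2.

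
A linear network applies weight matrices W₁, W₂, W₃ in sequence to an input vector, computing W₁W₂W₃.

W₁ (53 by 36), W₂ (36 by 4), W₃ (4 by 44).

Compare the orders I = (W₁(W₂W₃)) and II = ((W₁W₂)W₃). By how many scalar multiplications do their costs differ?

73328

Order I = (W₁(W₂W₃)): (W₂W₃): 36×4 by 4×44 → 36×44, cost 36·4·44 = 6336; (W₁(W₂W₃)): 53×36 by 36×44 → 53×44, cost 53·36·44 = 83952; cumulative 90288. Total 90288.
Order II = ((W₁W₂)W₃): (W₁W₂): 53×36 by 36×4 → 53×4, cost 53·36·4 = 7632; ((W₁W₂)W₃): 53×4 by 4×44 → 53×44, cost 53·4·44 = 9328; cumulative 16960. Total 16960.
Difference: |90288 − 16960| = 73328.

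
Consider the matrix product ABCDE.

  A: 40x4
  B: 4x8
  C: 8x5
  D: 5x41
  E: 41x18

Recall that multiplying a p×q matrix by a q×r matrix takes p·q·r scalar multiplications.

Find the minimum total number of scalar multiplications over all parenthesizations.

Adjacent pairs: AB = 40·4·8 = 1280; BC = 4·8·5 = 160; CD = 8·5·41 = 1640; DE = 5·41·18 = 3690.
Length 3: A..C: k=1: 0+160+40·4·5=960; k=2: 1280+0+40·8·5=2880 → min 960 | B..D: k=2: 0+1640+4·8·41=2952; k=3: 160+0+4·5·41=980 → min 980 | C..E: k=3: 0+3690+8·5·18=4410; k=4: 1640+0+8·41·18=7544 → min 4410.
Length 4: A..D: k=1: 0+980+40·4·41=7540; k=2: 1280+1640+40·8·41=16040; k=3: 960+0+40·5·41=9160 → min 7540 | B..E: k=2: 0+4410+4·8·18=4986; k=3: 160+3690+4·5·18=4210; k=4: 980+0+4·41·18=3932 → min 3932.
Length 5: A..E: k=1: 0+3932+40·4·18=6812; k=2: 1280+4410+40·8·18=11450; k=3: 960+3690+40·5·18=8250; k=4: 7540+0+40·41·18=37060 → min 6812.
Optimal order: (A(((BC)D)E)) with cost 6812.

6812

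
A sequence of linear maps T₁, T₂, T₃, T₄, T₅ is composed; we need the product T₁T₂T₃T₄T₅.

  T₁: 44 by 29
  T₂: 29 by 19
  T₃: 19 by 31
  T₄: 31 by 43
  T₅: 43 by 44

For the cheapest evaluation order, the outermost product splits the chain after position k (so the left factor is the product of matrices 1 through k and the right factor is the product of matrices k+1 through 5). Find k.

Adjacent pairs: T₁T₂ = 44·29·19 = 24244; T₂T₃ = 29·19·31 = 17081; T₃T₄ = 19·31·43 = 25327; T₄T₅ = 31·43·44 = 58652.
Length 3: T₁..T₃: k=1: 0+17081+44·29·31=56637; k=2: 24244+0+44·19·31=50160 → min 50160 | T₂..T₄: k=2: 0+25327+29·19·43=49020; k=3: 17081+0+29·31·43=55738 → min 49020 | T₃..T₅: k=3: 0+58652+19·31·44=84568; k=4: 25327+0+19·43·44=61275 → min 61275.
Length 4: T₁..T₄: k=1: 0+49020+44·29·43=103888; k=2: 24244+25327+44·19·43=85519; k=3: 50160+0+44·31·43=108812 → min 85519 | T₂..T₅: k=2: 0+61275+29·19·44=85519; k=3: 17081+58652+29·31·44=115289; k=4: 49020+0+29·43·44=103888 → min 85519.
Top-level splits: k=1: (T₁..T₁)·(T₂..T₅) → 0+85519+44·29·44 = 141663; k=2: (T₁..T₂)·(T₃..T₅) → 24244+61275+44·19·44 = 122303; k=3: (T₁..T₃)·(T₄..T₅) → 50160+58652+44·31·44 = 168828; k=4: (T₁..T₄)·(T₅..T₅) → 85519+0+44·43·44 = 168767.
Best split is after T₂, i.e. k = 2.

2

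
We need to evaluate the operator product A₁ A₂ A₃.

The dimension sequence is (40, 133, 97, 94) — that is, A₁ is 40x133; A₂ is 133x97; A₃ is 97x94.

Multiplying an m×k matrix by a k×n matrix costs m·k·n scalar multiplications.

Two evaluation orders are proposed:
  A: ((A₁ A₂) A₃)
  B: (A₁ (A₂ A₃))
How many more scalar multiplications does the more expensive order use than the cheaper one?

Order A = ((A₁ A₂) A₃): (A₁ A₂): 40×133 by 133×97 → 40×97, cost 40·133·97 = 516040; ((A₁ A₂) A₃): 40×97 by 97×94 → 40×94, cost 40·97·94 = 364720; cumulative 880760. Total 880760.
Order B = (A₁ (A₂ A₃)): (A₂ A₃): 133×97 by 97×94 → 133×94, cost 133·97·94 = 1212694; (A₁ (A₂ A₃)): 40×133 by 133×94 → 40×94, cost 40·133·94 = 500080; cumulative 1712774. Total 1712774.
Difference: |880760 − 1712774| = 832014.

832014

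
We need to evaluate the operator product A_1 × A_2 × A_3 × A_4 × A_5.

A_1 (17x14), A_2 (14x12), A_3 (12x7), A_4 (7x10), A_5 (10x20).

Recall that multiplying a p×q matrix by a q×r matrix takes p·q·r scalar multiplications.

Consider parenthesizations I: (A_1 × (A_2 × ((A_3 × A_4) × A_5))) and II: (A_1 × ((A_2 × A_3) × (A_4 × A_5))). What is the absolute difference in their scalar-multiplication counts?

Order I = (A_1 × (A_2 × ((A_3 × A_4) × A_5))): (A_3 × A_4): 12×7 by 7×10 → 12×10, cost 12·7·10 = 840; ((A_3 × A_4) × A_5): 12×10 by 10×20 → 12×20, cost 12·10·20 = 2400; cumulative 3240; (A_2 × ((A_3 × A_4) × A_5)): 14×12 by 12×20 → 14×20, cost 14·12·20 = 3360; cumulative 6600; (A_1 × (A_2 × ((A_3 × A_4) × A_5))): 17×14 by 14×20 → 17×20, cost 17·14·20 = 4760; cumulative 11360. Total 11360.
Order II = (A_1 × ((A_2 × A_3) × (A_4 × A_5))): (A_2 × A_3): 14×12 by 12×7 → 14×7, cost 14·12·7 = 1176; (A_4 × A_5): 7×10 by 10×20 → 7×20, cost 7·10·20 = 1400; ((A_2 × A_3) × (A_4 × A_5)): 14×7 by 7×20 → 14×20, cost 14·7·20 = 1960; cumulative 4536; (A_1 × ((A_2 × A_3) × (A_4 × A_5))): 17×14 by 14×20 → 17×20, cost 17·14·20 = 4760; cumulative 9296. Total 9296.
Difference: |11360 − 9296| = 2064.

2064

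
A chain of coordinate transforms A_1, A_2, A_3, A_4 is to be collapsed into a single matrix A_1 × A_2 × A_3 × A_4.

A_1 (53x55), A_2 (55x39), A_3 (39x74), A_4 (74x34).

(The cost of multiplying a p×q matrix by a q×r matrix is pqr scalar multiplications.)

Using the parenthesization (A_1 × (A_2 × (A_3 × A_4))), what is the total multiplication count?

270164

(A_3 × A_4): 39×74 by 74×34 → 39×34, cost 39·74·34 = 98124
(A_2 × (A_3 × A_4)): 55×39 by 39×34 → 55×34, cost 55·39·34 = 72930; cumulative 171054
(A_1 × (A_2 × (A_3 × A_4))): 53×55 by 55×34 → 53×34, cost 53·55·34 = 99110; cumulative 270164
Total: 270164 scalar multiplications.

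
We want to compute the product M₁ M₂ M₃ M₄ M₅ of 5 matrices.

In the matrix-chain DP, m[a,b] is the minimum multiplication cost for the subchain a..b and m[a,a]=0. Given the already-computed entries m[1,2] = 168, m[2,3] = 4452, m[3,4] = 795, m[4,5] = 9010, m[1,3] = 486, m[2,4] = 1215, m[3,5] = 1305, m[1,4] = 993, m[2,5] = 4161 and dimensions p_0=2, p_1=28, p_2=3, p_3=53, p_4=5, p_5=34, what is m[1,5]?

m[1,5] = min over k∈[1,4] of m[1,k]+m[k+1,5]+p_{0}·p_k·p_{5}.
k=1: 0 + 4161 + 2·28·34 = 6065; k=2: 168 + 1305 + 2·3·34 = 1677; k=3: 486 + 9010 + 2·53·34 = 13100; k=4: 993 + 0 + 2·5·34 = 1333.
Minimum: 1333 at k=4.

1333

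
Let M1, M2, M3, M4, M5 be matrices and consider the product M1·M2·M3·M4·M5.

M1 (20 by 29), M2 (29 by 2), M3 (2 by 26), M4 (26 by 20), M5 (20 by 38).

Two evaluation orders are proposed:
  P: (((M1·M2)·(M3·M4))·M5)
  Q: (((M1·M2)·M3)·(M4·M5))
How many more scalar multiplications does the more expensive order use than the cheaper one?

Order P = (((M1·M2)·(M3·M4))·M5): (M1·M2): 20×29 by 29×2 → 20×2, cost 20·29·2 = 1160; (M3·M4): 2×26 by 26×20 → 2×20, cost 2·26·20 = 1040; ((M1·M2)·(M3·M4)): 20×2 by 2×20 → 20×20, cost 20·2·20 = 800; cumulative 3000; (((M1·M2)·(M3·M4))·M5): 20×20 by 20×38 → 20×38, cost 20·20·38 = 15200; cumulative 18200. Total 18200.
Order Q = (((M1·M2)·M3)·(M4·M5)): (M1·M2): 20×29 by 29×2 → 20×2, cost 20·29·2 = 1160; ((M1·M2)·M3): 20×2 by 2×26 → 20×26, cost 20·2·26 = 1040; cumulative 2200; (M4·M5): 26×20 by 20×38 → 26×38, cost 26·20·38 = 19760; (((M1·M2)·M3)·(M4·M5)): 20×26 by 26×38 → 20×38, cost 20·26·38 = 19760; cumulative 41720. Total 41720.
Difference: |18200 − 41720| = 23520.

23520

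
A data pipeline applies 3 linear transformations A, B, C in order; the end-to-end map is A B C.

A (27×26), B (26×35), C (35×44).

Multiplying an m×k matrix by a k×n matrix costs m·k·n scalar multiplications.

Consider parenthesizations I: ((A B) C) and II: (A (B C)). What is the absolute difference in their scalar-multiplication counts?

4778

Order I = ((A B) C): (A B): 27×26 by 26×35 → 27×35, cost 27·26·35 = 24570; ((A B) C): 27×35 by 35×44 → 27×44, cost 27·35·44 = 41580; cumulative 66150. Total 66150.
Order II = (A (B C)): (B C): 26×35 by 35×44 → 26×44, cost 26·35·44 = 40040; (A (B C)): 27×26 by 26×44 → 27×44, cost 27·26·44 = 30888; cumulative 70928. Total 70928.
Difference: |66150 − 70928| = 4778.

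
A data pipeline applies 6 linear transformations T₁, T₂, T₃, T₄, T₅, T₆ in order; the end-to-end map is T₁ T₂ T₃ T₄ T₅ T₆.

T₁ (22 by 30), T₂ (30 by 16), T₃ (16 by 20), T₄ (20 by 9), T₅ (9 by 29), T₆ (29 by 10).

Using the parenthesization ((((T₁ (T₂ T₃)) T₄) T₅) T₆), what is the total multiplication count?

(T₂ T₃): 30×16 by 16×20 → 30×20, cost 30·16·20 = 9600
(T₁ (T₂ T₃)): 22×30 by 30×20 → 22×20, cost 22·30·20 = 13200; cumulative 22800
((T₁ (T₂ T₃)) T₄): 22×20 by 20×9 → 22×9, cost 22·20·9 = 3960; cumulative 26760
(((T₁ (T₂ T₃)) T₄) T₅): 22×9 by 9×29 → 22×29, cost 22·9·29 = 5742; cumulative 32502
((((T₁ (T₂ T₃)) T₄) T₅) T₆): 22×29 by 29×10 → 22×10, cost 22·29·10 = 6380; cumulative 38882
Total: 38882 scalar multiplications.

38882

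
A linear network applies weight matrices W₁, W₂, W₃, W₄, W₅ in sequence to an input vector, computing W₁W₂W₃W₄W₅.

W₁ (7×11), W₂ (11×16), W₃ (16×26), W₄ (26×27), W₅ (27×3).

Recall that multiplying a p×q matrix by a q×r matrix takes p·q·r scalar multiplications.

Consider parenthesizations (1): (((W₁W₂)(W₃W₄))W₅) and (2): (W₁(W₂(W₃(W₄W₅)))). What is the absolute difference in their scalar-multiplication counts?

11942

Order (1) = (((W₁W₂)(W₃W₄))W₅): (W₁W₂): 7×11 by 11×16 → 7×16, cost 7·11·16 = 1232; (W₃W₄): 16×26 by 26×27 → 16×27, cost 16·26·27 = 11232; ((W₁W₂)(W₃W₄)): 7×16 by 16×27 → 7×27, cost 7·16·27 = 3024; cumulative 15488; (((W₁W₂)(W₃W₄))W₅): 7×27 by 27×3 → 7×3, cost 7·27·3 = 567; cumulative 16055. Total 16055.
Order (2) = (W₁(W₂(W₃(W₄W₅)))): (W₄W₅): 26×27 by 27×3 → 26×3, cost 26·27·3 = 2106; (W₃(W₄W₅)): 16×26 by 26×3 → 16×3, cost 16·26·3 = 1248; cumulative 3354; (W₂(W₃(W₄W₅))): 11×16 by 16×3 → 11×3, cost 11·16·3 = 528; cumulative 3882; (W₁(W₂(W₃(W₄W₅)))): 7×11 by 11×3 → 7×3, cost 7·11·3 = 231; cumulative 4113. Total 4113.
Difference: |16055 − 4113| = 11942.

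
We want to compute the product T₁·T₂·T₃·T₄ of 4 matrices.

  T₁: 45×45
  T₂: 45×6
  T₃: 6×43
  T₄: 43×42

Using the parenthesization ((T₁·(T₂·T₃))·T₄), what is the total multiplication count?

179955

(T₂·T₃): 45×6 by 6×43 → 45×43, cost 45·6·43 = 11610
(T₁·(T₂·T₃)): 45×45 by 45×43 → 45×43, cost 45·45·43 = 87075; cumulative 98685
((T₁·(T₂·T₃))·T₄): 45×43 by 43×42 → 45×42, cost 45·43·42 = 81270; cumulative 179955
Total: 179955 scalar multiplications.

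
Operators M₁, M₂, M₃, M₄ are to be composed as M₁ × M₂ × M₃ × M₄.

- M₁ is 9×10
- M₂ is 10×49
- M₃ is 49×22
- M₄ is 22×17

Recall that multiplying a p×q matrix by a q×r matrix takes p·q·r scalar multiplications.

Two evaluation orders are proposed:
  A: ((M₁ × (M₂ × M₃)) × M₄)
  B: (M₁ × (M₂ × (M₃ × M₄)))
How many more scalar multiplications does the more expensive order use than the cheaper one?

12060

Order A = ((M₁ × (M₂ × M₃)) × M₄): (M₂ × M₃): 10×49 by 49×22 → 10×22, cost 10·49·22 = 10780; (M₁ × (M₂ × M₃)): 9×10 by 10×22 → 9×22, cost 9·10·22 = 1980; cumulative 12760; ((M₁ × (M₂ × M₃)) × M₄): 9×22 by 22×17 → 9×17, cost 9·22·17 = 3366; cumulative 16126. Total 16126.
Order B = (M₁ × (M₂ × (M₃ × M₄))): (M₃ × M₄): 49×22 by 22×17 → 49×17, cost 49·22·17 = 18326; (M₂ × (M₃ × M₄)): 10×49 by 49×17 → 10×17, cost 10·49·17 = 8330; cumulative 26656; (M₁ × (M₂ × (M₃ × M₄))): 9×10 by 10×17 → 9×17, cost 9·10·17 = 1530; cumulative 28186. Total 28186.
Difference: |16126 − 28186| = 12060.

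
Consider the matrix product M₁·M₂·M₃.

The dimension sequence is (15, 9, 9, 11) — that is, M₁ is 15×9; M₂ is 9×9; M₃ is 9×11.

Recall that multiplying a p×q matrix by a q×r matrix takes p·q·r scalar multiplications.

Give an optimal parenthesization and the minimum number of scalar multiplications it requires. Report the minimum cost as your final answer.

2376

(M₁·(M₂·M₃)): cost 2376.
((M₁·M₂)·M₃): cost 2700.
Optimal: (M₁·(M₂·M₃)) with cost 2376.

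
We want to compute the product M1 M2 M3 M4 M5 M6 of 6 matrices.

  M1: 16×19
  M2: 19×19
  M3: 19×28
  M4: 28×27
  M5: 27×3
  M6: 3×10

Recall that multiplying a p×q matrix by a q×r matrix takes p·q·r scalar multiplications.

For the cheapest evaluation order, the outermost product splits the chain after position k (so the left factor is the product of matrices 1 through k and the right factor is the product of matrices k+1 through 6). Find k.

Adjacent pairs: M1M2 = 16·19·19 = 5776; M2M3 = 19·19·28 = 10108; M3M4 = 19·28·27 = 14364; M4M5 = 28·27·3 = 2268; M5M6 = 27·3·10 = 810.
Length 3: M1..M3: k=1: 0+10108+16·19·28=18620; k=2: 5776+0+16·19·28=14288 → min 14288 | M2..M4: k=2: 0+14364+19·19·27=24111; k=3: 10108+0+19·28·27=24472 → min 24111 | M3..M5: k=3: 0+2268+19·28·3=3864; k=4: 14364+0+19·27·3=15903 → min 3864 | M4..M6: k=4: 0+810+28·27·10=8370; k=5: 2268+0+28·3·10=3108 → min 3108.
Length 4: M1..M4: k=1: 0+24111+16·19·27=32319; k=2: 5776+14364+16·19·27=28348; k=3: 14288+0+16·28·27=26384 → min 26384 | M2..M5: k=2: 0+3864+19·19·3=4947; k=3: 10108+2268+19·28·3=13972; k=4: 24111+0+19·27·3=25650 → min 4947 | M3..M6: k=3: 0+3108+19·28·10=8428; k=4: 14364+810+19·27·10=20304; k=5: 3864+0+19·3·10=4434 → min 4434.
Length 5: M1..M5: k=1: 0+4947+16·19·3=5859; k=2: 5776+3864+16·19·3=10552; k=3: 14288+2268+16·28·3=17900; k=4: 26384+0+16·27·3=27680 → min 5859 | M2..M6: k=2: 0+4434+19·19·10=8044; k=3: 10108+3108+19·28·10=18536; k=4: 24111+810+19·27·10=30051; k=5: 4947+0+19·3·10=5517 → min 5517.
Top-level splits: k=1: (M1..M1)·(M2..M6) → 0+5517+16·19·10 = 8557; k=2: (M1..M2)·(M3..M6) → 5776+4434+16·19·10 = 13250; k=3: (M1..M3)·(M4..M6) → 14288+3108+16·28·10 = 21876; k=4: (M1..M4)·(M5..M6) → 26384+810+16·27·10 = 31514; k=5: (M1..M5)·(M6..M6) → 5859+0+16·3·10 = 6339.
Best split is after M5, i.e. k = 5.

5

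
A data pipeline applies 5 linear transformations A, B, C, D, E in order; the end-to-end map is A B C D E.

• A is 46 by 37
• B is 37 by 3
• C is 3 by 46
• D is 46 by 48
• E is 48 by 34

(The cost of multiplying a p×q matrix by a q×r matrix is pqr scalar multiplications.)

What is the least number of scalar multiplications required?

Adjacent pairs: AB = 46·37·3 = 5106; BC = 37·3·46 = 5106; CD = 3·46·48 = 6624; DE = 46·48·34 = 75072.
Length 3: A..C: k=1: 0+5106+46·37·46=83398; k=2: 5106+0+46·3·46=11454 → min 11454 | B..D: k=2: 0+6624+37·3·48=11952; k=3: 5106+0+37·46·48=86802 → min 11952 | C..E: k=3: 0+75072+3·46·34=79764; k=4: 6624+0+3·48·34=11520 → min 11520.
Length 4: A..D: k=1: 0+11952+46·37·48=93648; k=2: 5106+6624+46·3·48=18354; k=3: 11454+0+46·46·48=113022 → min 18354 | B..E: k=2: 0+11520+37·3·34=15294; k=3: 5106+75072+37·46·34=138046; k=4: 11952+0+37·48·34=72336 → min 15294.
Length 5: A..E: k=1: 0+15294+46·37·34=73162; k=2: 5106+11520+46·3·34=21318; k=3: 11454+75072+46·46·34=158470; k=4: 18354+0+46·48·34=93426 → min 21318.
Optimal order: ((A B) ((C D) E)) with cost 21318.

21318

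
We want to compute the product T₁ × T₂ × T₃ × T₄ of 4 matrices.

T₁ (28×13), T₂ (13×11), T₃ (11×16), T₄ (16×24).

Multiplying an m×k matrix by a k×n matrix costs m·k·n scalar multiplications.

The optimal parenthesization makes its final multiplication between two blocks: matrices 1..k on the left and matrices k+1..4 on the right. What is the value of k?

2

Adjacent pairs: T₁T₂ = 28·13·11 = 4004; T₂T₃ = 13·11·16 = 2288; T₃T₄ = 11·16·24 = 4224.
Length 3: T₁..T₃: k=1: 0+2288+28·13·16=8112; k=2: 4004+0+28·11·16=8932 → min 8112 | T₂..T₄: k=2: 0+4224+13·11·24=7656; k=3: 2288+0+13·16·24=7280 → min 7280.
Top-level splits: k=1: (T₁..T₁)·(T₂..T₄) → 0+7280+28·13·24 = 16016; k=2: (T₁..T₂)·(T₃..T₄) → 4004+4224+28·11·24 = 15620; k=3: (T₁..T₃)·(T₄..T₄) → 8112+0+28·16·24 = 18864.
Best split is after T₂, i.e. k = 2.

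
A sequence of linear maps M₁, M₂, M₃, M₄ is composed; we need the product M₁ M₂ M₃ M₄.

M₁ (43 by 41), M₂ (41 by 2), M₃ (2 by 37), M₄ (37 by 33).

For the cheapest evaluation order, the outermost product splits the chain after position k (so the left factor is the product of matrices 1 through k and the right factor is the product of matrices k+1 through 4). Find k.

2

Adjacent pairs: M₁M₂ = 43·41·2 = 3526; M₂M₃ = 41·2·37 = 3034; M₃M₄ = 2·37·33 = 2442.
Length 3: M₁..M₃: k=1: 0+3034+43·41·37=68265; k=2: 3526+0+43·2·37=6708 → min 6708 | M₂..M₄: k=2: 0+2442+41·2·33=5148; k=3: 3034+0+41·37·33=53095 → min 5148.
Top-level splits: k=1: (M₁..M₁)·(M₂..M₄) → 0+5148+43·41·33 = 63327; k=2: (M₁..M₂)·(M₃..M₄) → 3526+2442+43·2·33 = 8806; k=3: (M₁..M₃)·(M₄..M₄) → 6708+0+43·37·33 = 59211.
Best split is after M₂, i.e. k = 2.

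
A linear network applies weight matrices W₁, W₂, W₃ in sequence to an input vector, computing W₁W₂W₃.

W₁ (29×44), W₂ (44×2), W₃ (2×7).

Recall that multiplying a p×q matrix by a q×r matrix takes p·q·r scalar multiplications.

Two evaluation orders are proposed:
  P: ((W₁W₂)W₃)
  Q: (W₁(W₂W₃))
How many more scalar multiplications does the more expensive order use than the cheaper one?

Order P = ((W₁W₂)W₃): (W₁W₂): 29×44 by 44×2 → 29×2, cost 29·44·2 = 2552; ((W₁W₂)W₃): 29×2 by 2×7 → 29×7, cost 29·2·7 = 406; cumulative 2958. Total 2958.
Order Q = (W₁(W₂W₃)): (W₂W₃): 44×2 by 2×7 → 44×7, cost 44·2·7 = 616; (W₁(W₂W₃)): 29×44 by 44×7 → 29×7, cost 29·44·7 = 8932; cumulative 9548. Total 9548.
Difference: |2958 − 9548| = 6590.

6590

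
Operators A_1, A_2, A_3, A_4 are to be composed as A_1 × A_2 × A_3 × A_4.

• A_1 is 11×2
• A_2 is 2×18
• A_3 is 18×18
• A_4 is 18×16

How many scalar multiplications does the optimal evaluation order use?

1576

Adjacent pairs: A_1A_2 = 11·2·18 = 396; A_2A_3 = 2·18·18 = 648; A_3A_4 = 18·18·16 = 5184.
Length 3: A_1..A_3: k=1: 0+648+11·2·18=1044; k=2: 396+0+11·18·18=3960 → min 1044 | A_2..A_4: k=2: 0+5184+2·18·16=5760; k=3: 648+0+2·18·16=1224 → min 1224.
Length 4: A_1..A_4: k=1: 0+1224+11·2·16=1576; k=2: 396+5184+11·18·16=8748; k=3: 1044+0+11·18·16=4212 → min 1576.
Optimal order: (A_1 × ((A_2 × A_3) × A_4)) with cost 1576.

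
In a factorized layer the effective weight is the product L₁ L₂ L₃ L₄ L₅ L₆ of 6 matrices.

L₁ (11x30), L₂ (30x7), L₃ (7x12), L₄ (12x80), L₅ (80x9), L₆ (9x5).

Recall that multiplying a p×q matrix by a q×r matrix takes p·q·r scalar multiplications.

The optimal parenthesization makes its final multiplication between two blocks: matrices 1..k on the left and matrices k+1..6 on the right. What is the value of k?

2

Adjacent pairs: L₁L₂ = 11·30·7 = 2310; L₂L₃ = 30·7·12 = 2520; L₃L₄ = 7·12·80 = 6720; L₄L₅ = 12·80·9 = 8640; L₅L₆ = 80·9·5 = 3600.
Length 3: L₁..L₃: k=1: 0+2520+11·30·12=6480; k=2: 2310+0+11·7·12=3234 → min 3234 | L₂..L₄: k=2: 0+6720+30·7·80=23520; k=3: 2520+0+30·12·80=31320 → min 23520 | L₃..L₅: k=3: 0+8640+7·12·9=9396; k=4: 6720+0+7·80·9=11760 → min 9396 | L₄..L₆: k=4: 0+3600+12·80·5=8400; k=5: 8640+0+12·9·5=9180 → min 8400.
Length 4: L₁..L₄: k=1: 0+23520+11·30·80=49920; k=2: 2310+6720+11·7·80=15190; k=3: 3234+0+11·12·80=13794 → min 13794 | L₂..L₅: k=2: 0+9396+30·7·9=11286; k=3: 2520+8640+30·12·9=14400; k=4: 23520+0+30·80·9=45120 → min 11286 | L₃..L₆: k=3: 0+8400+7·12·5=8820; k=4: 6720+3600+7·80·5=13120; k=5: 9396+0+7·9·5=9711 → min 8820.
Length 5: L₁..L₅: k=1: 0+11286+11·30·9=14256; k=2: 2310+9396+11·7·9=12399; k=3: 3234+8640+11·12·9=13062; k=4: 13794+0+11·80·9=21714 → min 12399 | L₂..L₆: k=2: 0+8820+30·7·5=9870; k=3: 2520+8400+30·12·5=12720; k=4: 23520+3600+30·80·5=39120; k=5: 11286+0+30·9·5=12636 → min 9870.
Top-level splits: k=1: (L₁..L₁)·(L₂..L₆) → 0+9870+11·30·5 = 11520; k=2: (L₁..L₂)·(L₃..L₆) → 2310+8820+11·7·5 = 11515; k=3: (L₁..L₃)·(L₄..L₆) → 3234+8400+11·12·5 = 12294; k=4: (L₁..L₄)·(L₅..L₆) → 13794+3600+11·80·5 = 21794; k=5: (L₁..L₅)·(L₆..L₆) → 12399+0+11·9·5 = 12894.
Best split is after L₂, i.e. k = 2.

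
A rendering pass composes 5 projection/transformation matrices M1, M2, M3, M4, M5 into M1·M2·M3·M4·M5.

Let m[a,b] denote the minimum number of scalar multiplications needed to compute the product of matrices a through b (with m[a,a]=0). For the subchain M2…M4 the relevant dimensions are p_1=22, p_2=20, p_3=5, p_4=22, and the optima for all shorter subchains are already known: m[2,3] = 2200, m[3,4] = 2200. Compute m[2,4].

m[2,4] = min over k∈[2,3] of m[2,k]+m[k+1,4]+p_{1}·p_k·p_{4}.
k=2: 0 + 2200 + 22·20·22 = 11880; k=3: 2200 + 0 + 22·5·22 = 4620.
Minimum: 4620 at k=3.

4620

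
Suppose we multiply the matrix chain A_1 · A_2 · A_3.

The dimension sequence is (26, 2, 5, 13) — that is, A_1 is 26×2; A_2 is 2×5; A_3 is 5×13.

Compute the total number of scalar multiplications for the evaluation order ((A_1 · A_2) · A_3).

1950

(A_1 · A_2): 26×2 by 2×5 → 26×5, cost 26·2·5 = 260
((A_1 · A_2) · A_3): 26×5 by 5×13 → 26×13, cost 26·5·13 = 1690; cumulative 1950
Total: 1950 scalar multiplications.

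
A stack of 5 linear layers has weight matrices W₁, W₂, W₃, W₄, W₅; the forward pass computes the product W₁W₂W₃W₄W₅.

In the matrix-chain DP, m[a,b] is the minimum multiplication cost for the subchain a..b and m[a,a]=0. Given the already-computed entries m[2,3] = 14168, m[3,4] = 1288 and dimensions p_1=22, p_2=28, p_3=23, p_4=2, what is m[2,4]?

2520

m[2,4] = min over k∈[2,3] of m[2,k]+m[k+1,4]+p_{1}·p_k·p_{4}.
k=2: 0 + 1288 + 22·28·2 = 2520; k=3: 14168 + 0 + 22·23·2 = 15180.
Minimum: 2520 at k=2.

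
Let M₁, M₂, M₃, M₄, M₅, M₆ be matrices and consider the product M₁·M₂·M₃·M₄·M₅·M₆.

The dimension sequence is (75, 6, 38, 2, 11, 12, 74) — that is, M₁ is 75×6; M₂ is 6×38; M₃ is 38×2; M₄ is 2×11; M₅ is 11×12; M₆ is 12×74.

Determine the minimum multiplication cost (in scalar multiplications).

14496

Adjacent pairs: M₁M₂ = 75·6·38 = 17100; M₂M₃ = 6·38·2 = 456; M₃M₄ = 38·2·11 = 836; M₄M₅ = 2·11·12 = 264; M₅M₆ = 11·12·74 = 9768.
Length 3: M₁..M₃: k=1: 0+456+75·6·2=1356; k=2: 17100+0+75·38·2=22800 → min 1356 | M₂..M₄: k=2: 0+836+6·38·11=3344; k=3: 456+0+6·2·11=588 → min 588 | M₃..M₅: k=3: 0+264+38·2·12=1176; k=4: 836+0+38·11·12=5852 → min 1176 | M₄..M₆: k=4: 0+9768+2·11·74=11396; k=5: 264+0+2·12·74=2040 → min 2040.
Length 4: M₁..M₄: k=1: 0+588+75·6·11=5538; k=2: 17100+836+75·38·11=49286; k=3: 1356+0+75·2·11=3006 → min 3006 | M₂..M₅: k=2: 0+1176+6·38·12=3912; k=3: 456+264+6·2·12=864; k=4: 588+0+6·11·12=1380 → min 864 | M₃..M₆: k=3: 0+2040+38·2·74=7664; k=4: 836+9768+38·11·74=41536; k=5: 1176+0+38·12·74=34920 → min 7664.
Length 5: M₁..M₅: k=1: 0+864+75·6·12=6264; k=2: 17100+1176+75·38·12=52476; k=3: 1356+264+75·2·12=3420; k=4: 3006+0+75·11·12=12906 → min 3420 | M₂..M₆: k=2: 0+7664+6·38·74=24536; k=3: 456+2040+6·2·74=3384; k=4: 588+9768+6·11·74=15240; k=5: 864+0+6·12·74=6192 → min 3384.
Length 6: M₁..M₆: k=1: 0+3384+75·6·74=36684; k=2: 17100+7664+75·38·74=235664; k=3: 1356+2040+75·2·74=14496; k=4: 3006+9768+75·11·74=73824; k=5: 3420+0+75·12·74=70020 → min 14496.
Optimal order: ((M₁·(M₂·M₃))·((M₄·M₅)·M₆)) with cost 14496.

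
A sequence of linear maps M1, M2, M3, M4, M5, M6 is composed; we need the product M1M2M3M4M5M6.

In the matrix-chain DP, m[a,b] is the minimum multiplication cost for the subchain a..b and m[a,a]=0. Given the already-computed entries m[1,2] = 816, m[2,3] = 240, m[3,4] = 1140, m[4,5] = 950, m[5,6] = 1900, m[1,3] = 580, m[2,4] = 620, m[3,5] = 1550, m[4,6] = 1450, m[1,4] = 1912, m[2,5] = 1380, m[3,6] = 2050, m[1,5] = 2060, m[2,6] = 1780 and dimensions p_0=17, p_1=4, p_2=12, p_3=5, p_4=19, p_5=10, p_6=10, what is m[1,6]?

2460

m[1,6] = min over k∈[1,5] of m[1,k]+m[k+1,6]+p_{0}·p_k·p_{6}.
k=1: 0 + 1780 + 17·4·10 = 2460; k=2: 816 + 2050 + 17·12·10 = 4906; k=3: 580 + 1450 + 17·5·10 = 2880; k=4: 1912 + 1900 + 17·19·10 = 7042; k=5: 2060 + 0 + 17·10·10 = 3760.
Minimum: 2460 at k=1.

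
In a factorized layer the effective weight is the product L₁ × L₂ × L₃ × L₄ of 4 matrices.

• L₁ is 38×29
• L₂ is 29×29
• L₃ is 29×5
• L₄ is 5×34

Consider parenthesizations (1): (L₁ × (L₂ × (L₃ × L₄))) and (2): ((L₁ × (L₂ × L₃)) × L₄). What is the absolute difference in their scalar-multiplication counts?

54817

Order (1) = (L₁ × (L₂ × (L₃ × L₄))): (L₃ × L₄): 29×5 by 5×34 → 29×34, cost 29·5·34 = 4930; (L₂ × (L₃ × L₄)): 29×29 by 29×34 → 29×34, cost 29·29·34 = 28594; cumulative 33524; (L₁ × (L₂ × (L₃ × L₄))): 38×29 by 29×34 → 38×34, cost 38·29·34 = 37468; cumulative 70992. Total 70992.
Order (2) = ((L₁ × (L₂ × L₃)) × L₄): (L₂ × L₃): 29×29 by 29×5 → 29×5, cost 29·29·5 = 4205; (L₁ × (L₂ × L₃)): 38×29 by 29×5 → 38×5, cost 38·29·5 = 5510; cumulative 9715; ((L₁ × (L₂ × L₃)) × L₄): 38×5 by 5×34 → 38×34, cost 38·5·34 = 6460; cumulative 16175. Total 16175.
Difference: |70992 − 16175| = 54817.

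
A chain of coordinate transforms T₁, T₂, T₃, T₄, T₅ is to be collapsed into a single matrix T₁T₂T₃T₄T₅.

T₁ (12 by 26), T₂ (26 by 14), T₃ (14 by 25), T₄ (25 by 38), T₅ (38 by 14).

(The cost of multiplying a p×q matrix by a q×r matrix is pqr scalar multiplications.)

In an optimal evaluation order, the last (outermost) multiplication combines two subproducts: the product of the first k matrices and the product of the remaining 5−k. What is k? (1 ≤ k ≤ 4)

2

Adjacent pairs: T₁T₂ = 12·26·14 = 4368; T₂T₃ = 26·14·25 = 9100; T₃T₄ = 14·25·38 = 13300; T₄T₅ = 25·38·14 = 13300.
Length 3: T₁..T₃: k=1: 0+9100+12·26·25=16900; k=2: 4368+0+12·14·25=8568 → min 8568 | T₂..T₄: k=2: 0+13300+26·14·38=27132; k=3: 9100+0+26·25·38=33800 → min 27132 | T₃..T₅: k=3: 0+13300+14·25·14=18200; k=4: 13300+0+14·38·14=20748 → min 18200.
Length 4: T₁..T₄: k=1: 0+27132+12·26·38=38988; k=2: 4368+13300+12·14·38=24052; k=3: 8568+0+12·25·38=19968 → min 19968 | T₂..T₅: k=2: 0+18200+26·14·14=23296; k=3: 9100+13300+26·25·14=31500; k=4: 27132+0+26·38·14=40964 → min 23296.
Top-level splits: k=1: (T₁..T₁)·(T₂..T₅) → 0+23296+12·26·14 = 27664; k=2: (T₁..T₂)·(T₃..T₅) → 4368+18200+12·14·14 = 24920; k=3: (T₁..T₃)·(T₄..T₅) → 8568+13300+12·25·14 = 26068; k=4: (T₁..T₄)·(T₅..T₅) → 19968+0+12·38·14 = 26352.
Best split is after T₂, i.e. k = 2.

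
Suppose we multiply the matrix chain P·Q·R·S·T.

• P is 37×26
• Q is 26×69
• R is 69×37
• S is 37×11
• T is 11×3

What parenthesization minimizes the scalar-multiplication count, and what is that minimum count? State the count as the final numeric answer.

Adjacent pairs: PQ = 37·26·69 = 66378; QR = 26·69·37 = 66378; RS = 69·37·11 = 28083; ST = 37·11·3 = 1221.
Length 3: P..R: k=1: 0+66378+37·26·37=101972; k=2: 66378+0+37·69·37=160839 → min 101972 | Q..S: k=2: 0+28083+26·69·11=47817; k=3: 66378+0+26·37·11=76960 → min 47817 | R..T: k=3: 0+1221+69·37·3=8880; k=4: 28083+0+69·11·3=30360 → min 8880.
Length 4: P..S: k=1: 0+47817+37·26·11=58399; k=2: 66378+28083+37·69·11=122544; k=3: 101972+0+37·37·11=117031 → min 58399 | Q..T: k=2: 0+8880+26·69·3=14262; k=3: 66378+1221+26·37·3=70485; k=4: 47817+0+26·11·3=48675 → min 14262.
Length 5: P..T: k=1: 0+14262+37·26·3=17148; k=2: 66378+8880+37·69·3=82917; k=3: 101972+1221+37·37·3=107300; k=4: 58399+0+37·11·3=59620 → min 17148.
Optimal parenthesization: (P·(Q·(R·(S·T)))) with cost 17148.

17148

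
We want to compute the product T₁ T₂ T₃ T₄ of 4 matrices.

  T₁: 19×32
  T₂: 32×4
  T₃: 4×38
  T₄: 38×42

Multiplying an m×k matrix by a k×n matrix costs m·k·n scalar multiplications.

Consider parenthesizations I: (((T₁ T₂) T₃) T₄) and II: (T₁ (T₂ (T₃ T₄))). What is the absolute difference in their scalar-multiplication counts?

1652

Order I = (((T₁ T₂) T₃) T₄): (T₁ T₂): 19×32 by 32×4 → 19×4, cost 19·32·4 = 2432; ((T₁ T₂) T₃): 19×4 by 4×38 → 19×38, cost 19·4·38 = 2888; cumulative 5320; (((T₁ T₂) T₃) T₄): 19×38 by 38×42 → 19×42, cost 19·38·42 = 30324; cumulative 35644. Total 35644.
Order II = (T₁ (T₂ (T₃ T₄))): (T₃ T₄): 4×38 by 38×42 → 4×42, cost 4·38·42 = 6384; (T₂ (T₃ T₄)): 32×4 by 4×42 → 32×42, cost 32·4·42 = 5376; cumulative 11760; (T₁ (T₂ (T₃ T₄))): 19×32 by 32×42 → 19×42, cost 19·32·42 = 25536; cumulative 37296. Total 37296.
Difference: |35644 − 37296| = 1652.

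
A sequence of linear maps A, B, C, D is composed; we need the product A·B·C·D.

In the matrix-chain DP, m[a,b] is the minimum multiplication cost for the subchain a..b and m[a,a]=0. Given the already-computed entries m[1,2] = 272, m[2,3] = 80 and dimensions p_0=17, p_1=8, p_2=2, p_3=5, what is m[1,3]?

442

m[1,3] = min over k∈[1,2] of m[1,k]+m[k+1,3]+p_{0}·p_k·p_{3}.
k=1: 0 + 80 + 17·8·5 = 760; k=2: 272 + 0 + 17·2·5 = 442.
Minimum: 442 at k=2.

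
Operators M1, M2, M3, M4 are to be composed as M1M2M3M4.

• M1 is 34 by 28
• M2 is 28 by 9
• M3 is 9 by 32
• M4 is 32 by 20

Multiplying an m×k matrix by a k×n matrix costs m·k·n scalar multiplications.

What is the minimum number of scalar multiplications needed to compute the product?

20448

Adjacent pairs: M1M2 = 34·28·9 = 8568; M2M3 = 28·9·32 = 8064; M3M4 = 9·32·20 = 5760.
Length 3: M1..M3: k=1: 0+8064+34·28·32=38528; k=2: 8568+0+34·9·32=18360 → min 18360 | M2..M4: k=2: 0+5760+28·9·20=10800; k=3: 8064+0+28·32·20=25984 → min 10800.
Length 4: M1..M4: k=1: 0+10800+34·28·20=29840; k=2: 8568+5760+34·9·20=20448; k=3: 18360+0+34·32·20=40120 → min 20448.
Optimal order: ((M1M2)(M3M4)) with cost 20448.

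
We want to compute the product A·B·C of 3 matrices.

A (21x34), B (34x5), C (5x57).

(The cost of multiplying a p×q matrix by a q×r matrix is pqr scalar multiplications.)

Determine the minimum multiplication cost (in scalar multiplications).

Order (A·(B·C)): (B·C): 34×5 by 5×57 → 34×57, cost 34·5·57 = 9690; (A·(B·C)): 21×34 by 34×57 → 21×57, cost 21·34·57 = 40698; cumulative 50388. Total 50388.
Order ((A·B)·C): (A·B): 21×34 by 34×5 → 21×5, cost 21·34·5 = 3570; ((A·B)·C): 21×5 by 5×57 → 21×57, cost 21·5·57 = 5985; cumulative 9555. Total 9555.
Minimum: 9555.

9555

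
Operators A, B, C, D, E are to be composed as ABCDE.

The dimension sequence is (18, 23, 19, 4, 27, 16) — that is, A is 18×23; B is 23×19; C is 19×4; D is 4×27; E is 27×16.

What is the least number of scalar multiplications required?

Adjacent pairs: AB = 18·23·19 = 7866; BC = 23·19·4 = 1748; CD = 19·4·27 = 2052; DE = 4·27·16 = 1728.
Length 3: A..C: k=1: 0+1748+18·23·4=3404; k=2: 7866+0+18·19·4=9234 → min 3404 | B..D: k=2: 0+2052+23·19·27=13851; k=3: 1748+0+23·4·27=4232 → min 4232 | C..E: k=3: 0+1728+19·4·16=2944; k=4: 2052+0+19·27·16=10260 → min 2944.
Length 4: A..D: k=1: 0+4232+18·23·27=15410; k=2: 7866+2052+18·19·27=19152; k=3: 3404+0+18·4·27=5348 → min 5348 | B..E: k=2: 0+2944+23·19·16=9936; k=3: 1748+1728+23·4·16=4948; k=4: 4232+0+23·27·16=14168 → min 4948.
Length 5: A..E: k=1: 0+4948+18·23·16=11572; k=2: 7866+2944+18·19·16=16282; k=3: 3404+1728+18·4·16=6284; k=4: 5348+0+18·27·16=13124 → min 6284.
Optimal order: ((A(BC))(DE)) with cost 6284.

6284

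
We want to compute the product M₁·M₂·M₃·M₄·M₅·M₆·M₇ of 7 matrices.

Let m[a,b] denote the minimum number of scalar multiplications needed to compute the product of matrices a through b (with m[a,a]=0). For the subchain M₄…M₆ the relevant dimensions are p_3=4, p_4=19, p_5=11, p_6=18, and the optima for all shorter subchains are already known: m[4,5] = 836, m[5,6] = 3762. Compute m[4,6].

1628

m[4,6] = min over k∈[4,5] of m[4,k]+m[k+1,6]+p_{3}·p_k·p_{6}.
k=4: 0 + 3762 + 4·19·18 = 5130; k=5: 836 + 0 + 4·11·18 = 1628.
Minimum: 1628 at k=5.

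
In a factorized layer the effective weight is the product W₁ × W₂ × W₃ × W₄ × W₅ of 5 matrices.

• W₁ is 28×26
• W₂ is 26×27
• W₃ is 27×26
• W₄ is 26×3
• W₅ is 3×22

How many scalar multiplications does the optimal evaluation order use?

8244

Adjacent pairs: W₁W₂ = 28·26·27 = 19656; W₂W₃ = 26·27·26 = 18252; W₃W₄ = 27·26·3 = 2106; W₄W₅ = 26·3·22 = 1716.
Length 3: W₁..W₃: k=1: 0+18252+28·26·26=37180; k=2: 19656+0+28·27·26=39312 → min 37180 | W₂..W₄: k=2: 0+2106+26·27·3=4212; k=3: 18252+0+26·26·3=20280 → min 4212 | W₃..W₅: k=3: 0+1716+27·26·22=17160; k=4: 2106+0+27·3·22=3888 → min 3888.
Length 4: W₁..W₄: k=1: 0+4212+28·26·3=6396; k=2: 19656+2106+28·27·3=24030; k=3: 37180+0+28·26·3=39364 → min 6396 | W₂..W₅: k=2: 0+3888+26·27·22=19332; k=3: 18252+1716+26·26·22=34840; k=4: 4212+0+26·3·22=5928 → min 5928.
Length 5: W₁..W₅: k=1: 0+5928+28·26·22=21944; k=2: 19656+3888+28·27·22=40176; k=3: 37180+1716+28·26·22=54912; k=4: 6396+0+28·3·22=8244 → min 8244.
Optimal order: ((W₁ × (W₂ × (W₃ × W₄))) × W₅) with cost 8244.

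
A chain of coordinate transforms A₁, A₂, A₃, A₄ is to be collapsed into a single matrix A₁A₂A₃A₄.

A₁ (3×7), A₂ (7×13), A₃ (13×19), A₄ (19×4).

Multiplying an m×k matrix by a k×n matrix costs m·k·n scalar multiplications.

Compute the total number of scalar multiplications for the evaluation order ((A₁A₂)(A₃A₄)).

(A₁A₂): 3×7 by 7×13 → 3×13, cost 3·7·13 = 273
(A₃A₄): 13×19 by 19×4 → 13×4, cost 13·19·4 = 988
((A₁A₂)(A₃A₄)): 3×13 by 13×4 → 3×4, cost 3·13·4 = 156; cumulative 1417
Total: 1417 scalar multiplications.

1417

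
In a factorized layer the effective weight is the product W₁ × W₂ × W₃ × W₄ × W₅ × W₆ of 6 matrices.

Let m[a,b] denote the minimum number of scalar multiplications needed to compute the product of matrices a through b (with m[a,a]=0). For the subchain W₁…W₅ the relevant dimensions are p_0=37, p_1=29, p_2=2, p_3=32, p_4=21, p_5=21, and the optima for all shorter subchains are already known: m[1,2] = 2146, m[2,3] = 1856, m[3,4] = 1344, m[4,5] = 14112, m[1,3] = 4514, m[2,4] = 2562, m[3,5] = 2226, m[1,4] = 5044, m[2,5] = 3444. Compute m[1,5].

5926

m[1,5] = min over k∈[1,4] of m[1,k]+m[k+1,5]+p_{0}·p_k·p_{5}.
k=1: 0 + 3444 + 37·29·21 = 25977; k=2: 2146 + 2226 + 37·2·21 = 5926; k=3: 4514 + 14112 + 37·32·21 = 43490; k=4: 5044 + 0 + 37·21·21 = 21361.
Minimum: 5926 at k=2.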